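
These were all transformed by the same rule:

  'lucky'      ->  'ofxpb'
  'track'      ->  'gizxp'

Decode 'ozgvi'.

Each pair mirrors across the alphabet (l↔o, u↔f, c↔x): positions sum to 25. Each letter is replaced by its mirror in the alphabet: a↔z, b↔y, c↔x, and so on (the Atbash cipher).
Undoing it on ozgvi: o↔l, z↔a, g↔t, v↔e, i↔r.

later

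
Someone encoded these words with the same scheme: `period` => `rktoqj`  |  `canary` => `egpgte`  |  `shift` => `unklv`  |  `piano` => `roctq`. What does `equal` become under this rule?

Shifts by position in period: pos 0: p→r (+2), pos 1: e→k (+6), pos 2: r→t (+2), pos 3: i→o (+6) — repeating every 2. It's a Vigenère-style cipher with numeric key [2,6]: position i shifts by key[i mod 2].
For equal: e+2=g, q+6=w, u+2=w, a+6=g, l+2=n.

gwwgn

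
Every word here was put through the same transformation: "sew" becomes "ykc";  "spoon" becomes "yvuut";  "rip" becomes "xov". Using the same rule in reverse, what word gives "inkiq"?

check

Compare letters: s→y is +6, e→k is +6, w→c is +6 — a constant shift. Each letter is shifted forward by 6 in the alphabet (a Caesar shift of +6).
Undoing it on inkiq: i−6=c, n−6=h, k−6=e, i−6=c, q−6=k.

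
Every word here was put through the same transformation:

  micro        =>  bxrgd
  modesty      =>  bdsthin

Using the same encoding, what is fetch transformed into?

This is a Caesar cipher with shift 15.
On fetch: f+15=u, e+15=t, t+15=i, c+15=r, h+15=w.

utirw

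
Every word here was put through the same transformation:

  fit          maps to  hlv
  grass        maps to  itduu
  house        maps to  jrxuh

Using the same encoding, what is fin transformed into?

hlp

The shift depends on letter class: consonant f→h is +2, but vowel i→l is +3. Two shifts are in play — +3 for a/e/i/o/u, +2 for every other letter.
On fin: f(cons)+2=h, i(vowel)+3=l, n(cons)+2=p.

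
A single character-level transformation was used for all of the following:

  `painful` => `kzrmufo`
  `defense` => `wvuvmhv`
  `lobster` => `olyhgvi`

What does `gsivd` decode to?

threw

Each pair mirrors across the alphabet (p↔k, a↔z, i↔r): positions sum to 25. Letters are reflected about the middle of the alphabet (position → 25−position): Atbash.
Undoing it on gsivd: g↔t, s↔h, i↔r, v↔e, d↔w.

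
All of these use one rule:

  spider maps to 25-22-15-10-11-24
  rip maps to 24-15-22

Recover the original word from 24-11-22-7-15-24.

repair

s is letter #19 and maps to 25: an offset of 6. Each letter is replaced by its alphabet position (a=1..z=26) + 6.
Reversing it on 24-11-22-7-15-24: 24→(24−6)÷1=18=r, 11→(11−6)÷1=5=e, 22→(22−6)÷1=16=p, 7→(7−6)÷1=1=a, 15→(15−6)÷1=9=i, 24→(24−6)÷1=18=r.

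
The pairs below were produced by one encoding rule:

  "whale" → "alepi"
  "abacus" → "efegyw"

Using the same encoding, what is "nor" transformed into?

rsv

It's a constant shift of +4 (ROT4).
On nor: n+4=r, o+4=s, r+4=v.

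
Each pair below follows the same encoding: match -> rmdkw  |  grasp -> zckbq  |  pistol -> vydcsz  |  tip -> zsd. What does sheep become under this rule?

Two steps: reverse the string, then apply a Caesar shift of +10.
On sheep: reverse → peehs; then shift: p+10=z, e+10=o, e+10=o, h+10=r, s+10=c.

zoorc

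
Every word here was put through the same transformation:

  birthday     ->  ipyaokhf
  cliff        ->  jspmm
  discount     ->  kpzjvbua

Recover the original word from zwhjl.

space

Every letter moves 7 places later in the alphabet, wrapping around z→a.
Undoing it on zwhjl: z−7=s, w−7=p, h−7=a, j−7=c, l−7=e.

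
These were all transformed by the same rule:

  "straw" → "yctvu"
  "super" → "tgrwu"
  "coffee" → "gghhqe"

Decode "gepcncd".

balance

The output letters match the input read backwards, each shifted +2: straw reversed is warts. Read the word backwards and shift each letter +2.
Undoing it on gepcncd: shift back: g−2=e, e−2=c, p−2=n, c−2=a, n−2=l, c−2=a, d−2=b → ecnalab; then reverse → balance.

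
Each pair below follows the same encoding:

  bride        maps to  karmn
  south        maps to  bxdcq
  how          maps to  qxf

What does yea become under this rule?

hnj

Compare letters: b→k is +9, r→a is +9, i→r is +9 — a constant shift. Each letter is shifted forward by 9 in the alphabet (a Caesar shift of +9).
Applying it to yea: y+9=h, e+9=n, a+9=j.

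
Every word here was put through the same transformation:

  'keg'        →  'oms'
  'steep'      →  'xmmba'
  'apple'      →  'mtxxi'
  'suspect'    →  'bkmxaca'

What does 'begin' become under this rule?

vqomj

The output letters match the input read backwards, each shifted +8: keg reversed is gek. Read the word backwards and shift each letter +8.
Applying it to begin: reverse → nigeb; then shift: n+8=v, i+8=q, g+8=o, e+8=m, b+8=j.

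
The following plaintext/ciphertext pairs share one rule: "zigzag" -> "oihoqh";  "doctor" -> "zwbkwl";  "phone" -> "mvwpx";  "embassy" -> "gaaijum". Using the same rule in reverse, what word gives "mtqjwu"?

The output letters match the input read backwards, each shifted +8: zigzag reversed is gazgiz. Two steps: reverse the string, then apply a Caesar shift of +8.
Undoing it on mtqjwu: shift back: m−8=e, t−8=l, q−8=i, j−8=b, w−8=o, u−8=m → elibom; then reverse → mobile.

mobile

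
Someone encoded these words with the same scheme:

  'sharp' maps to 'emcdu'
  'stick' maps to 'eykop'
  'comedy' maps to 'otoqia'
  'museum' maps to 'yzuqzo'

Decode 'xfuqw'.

Shifts by position in sharp: pos 0: s→e (+12), pos 1: h→m (+5), pos 2: a→c (+2), pos 3: r→d (+12), pos 4: p→u (+5) — repeating every 3. The shifts repeat in a cycle of length 3: positions 0,1,… shift by +12, +5, +2, then the pattern repeats.
Undoing it on xfuqw: x−12=l, f−5=a, u−2=s, q−12=e, w−5=r.

laser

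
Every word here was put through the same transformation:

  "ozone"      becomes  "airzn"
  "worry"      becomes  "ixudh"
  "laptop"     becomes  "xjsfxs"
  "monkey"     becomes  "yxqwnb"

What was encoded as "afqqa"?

Shifts by position in ozone: pos 0: o→a (+12), pos 1: z→i (+9), pos 2: o→r (+3), pos 3: n→z (+12), pos 4: e→n (+9) — repeating every 3. It's a Vigenère-style cipher with numeric key [12,9,3]: position i shifts by key[i mod 3].
Reversing it on afqqa: a−12=o, f−9=w, q−3=n, q−12=e, a−9=r.

owner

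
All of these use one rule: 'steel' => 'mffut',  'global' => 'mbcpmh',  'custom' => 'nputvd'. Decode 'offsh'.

green

The output letters match the input read backwards, each shifted +1: steel reversed is leets. The word is reversed, then every letter is shifted forward by 1.
Decoding offsh: shift back: o−1=n, f−1=e, f−1=e, s−1=r, h−1=g → neerg; then reverse → green.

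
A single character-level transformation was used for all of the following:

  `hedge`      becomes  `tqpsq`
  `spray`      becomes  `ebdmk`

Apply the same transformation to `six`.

euj

Compare letters: h→t is +12, e→q is +12, d→p is +12 — a constant shift. Each letter is shifted forward by 12 in the alphabet (a Caesar shift of +12).
Applying it to six: s+12=e, i+12=u, x+12=j.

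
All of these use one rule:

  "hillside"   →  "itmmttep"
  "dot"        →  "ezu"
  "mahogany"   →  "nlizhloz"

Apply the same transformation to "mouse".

nzftp

The shift depends on letter class: consonant h→i is +1, but vowel i→t is +11. Vowels shift forward by 11 and consonants shift forward by 1.
For mouse: m(cons)+1=n, o(vowel)+11=z, u(vowel)+11=f, s(cons)+1=t, e(vowel)+11=p.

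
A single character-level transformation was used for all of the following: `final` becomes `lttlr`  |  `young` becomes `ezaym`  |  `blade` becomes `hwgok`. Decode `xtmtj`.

The shifts repeat in a cycle of length 2: positions 0,1,… shift by +6, +11, then the pattern repeats.
Decoding xtmtj: x−6=r, t−11=i, m−6=g, t−11=i, j−6=d.

rigid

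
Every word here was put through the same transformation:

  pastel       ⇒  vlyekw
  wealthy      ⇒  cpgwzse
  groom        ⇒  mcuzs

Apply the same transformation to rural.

xfxlr

The shifts repeat in a cycle of length 2: positions 0,1,… shift by +6, +11, then the pattern repeats.
Applying it to rural: r+6=x, u+11=f, r+6=x, a+11=l, l+6=r.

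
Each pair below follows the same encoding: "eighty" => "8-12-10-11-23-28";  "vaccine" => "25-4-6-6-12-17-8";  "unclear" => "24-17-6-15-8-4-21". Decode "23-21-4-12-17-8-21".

e is letter #5 and maps to 8: an offset of 3. Letters become their 1-based position plus 3 (so a→4, b→5, …).
Undoing it on 23-21-4-12-17-8-21: 23→(23−3)÷1=20=t, 21→(21−3)÷1=18=r, 4→(4−3)÷1=1=a, 12→(12−3)÷1=9=i, 17→(17−3)÷1=14=n, 8→(8−3)÷1=5=e, 21→(21−3)÷1=18=r.

trainer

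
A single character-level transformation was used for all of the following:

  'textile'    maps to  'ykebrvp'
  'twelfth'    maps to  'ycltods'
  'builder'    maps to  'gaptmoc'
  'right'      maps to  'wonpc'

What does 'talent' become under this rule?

ygsmwd

In textile: t→y is +5, e→k is +6, x→e is +7, t→b is +8 — the shift increases by 1 each position. Each letter shifts forward by (position + 5), i.e. 5, 6, 7, … — the shift grows by one for each successive letter.
Applying it to talent: t+5=y, a+6=g, l+7=s, e+8=m, n+9=w, t+10=d.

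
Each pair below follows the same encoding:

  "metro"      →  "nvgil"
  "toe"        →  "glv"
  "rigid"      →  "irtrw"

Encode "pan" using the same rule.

kzm

Each pair mirrors across the alphabet (m↔n, e↔v, t↔g): positions sum to 25. This is the alphabet-reversal cipher (Atbash): a becomes z, b becomes y, etc.
On pan: p↔k, a↔z, n↔m.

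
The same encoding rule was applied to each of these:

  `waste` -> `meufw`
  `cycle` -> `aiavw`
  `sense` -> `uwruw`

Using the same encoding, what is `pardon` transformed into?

Each letter's alphabet position (a=0..z=25) is mapped through 11·x+4 mod 26 — an affine cipher.
On pardon: p(15)→11·15+4≡13=n; a(0)→11·0+4≡4=e; r(17)→11·17+4≡9=j; d(3)→11·3+4≡11=l; o(14)→11·14+4≡2=c; n(13)→11·13+4≡17=r (all mod 26).

nejlcr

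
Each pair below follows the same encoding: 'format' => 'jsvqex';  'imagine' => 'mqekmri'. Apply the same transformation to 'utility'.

yxmpmxc

Every letter moves 4 places later in the alphabet, wrapping around z→a.
For utility: u+4=y, t+4=x, i+4=m, l+4=p, i+4=m, t+4=x, y+4=c.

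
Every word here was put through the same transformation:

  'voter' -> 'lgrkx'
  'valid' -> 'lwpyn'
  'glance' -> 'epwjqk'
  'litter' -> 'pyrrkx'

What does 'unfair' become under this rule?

ojhwyx

v(21)→l(11) and o(14)→g(6) fit y≡23x+22 (mod 26); the inverse of 23 mod 26 is 17. Each letter's alphabet position (a=0..z=25) is mapped through 23·x+22 mod 26 — an affine cipher.
On unfair: u(20)→23·20+22≡14=o; n(13)→23·13+22≡9=j; f(5)→23·5+22≡7=h; a(0)→23·0+22≡22=w; i(8)→23·8+22≡24=y; r(17)→23·17+22≡23=x (all mod 26).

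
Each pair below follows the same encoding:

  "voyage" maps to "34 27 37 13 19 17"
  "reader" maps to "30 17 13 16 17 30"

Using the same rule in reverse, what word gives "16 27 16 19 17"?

v is letter #22 and maps to 34: an offset of 12. Letters become their 1-based position plus 12 (so a→13, b→14, …).
Reversing it on 16 27 16 19 17: 16→(16−12)÷1=4=d, 27→(27−12)÷1=15=o, 16→(16−12)÷1=4=d, 19→(19−12)÷1=7=g, 17→(17−12)÷1=5=e.

dodge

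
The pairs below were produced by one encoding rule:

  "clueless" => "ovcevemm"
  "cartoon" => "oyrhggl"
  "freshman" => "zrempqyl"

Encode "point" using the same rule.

bgklh

Each letter's alphabet position (a=0..z=25) is mapped through 21·x+24 mod 26 — an affine cipher.
On point: p(15)→21·15+24≡1=b; o(14)→21·14+24≡6=g; i(8)→21·8+24≡10=k; n(13)→21·13+24≡11=l; t(19)→21·19+24≡7=h (all mod 26).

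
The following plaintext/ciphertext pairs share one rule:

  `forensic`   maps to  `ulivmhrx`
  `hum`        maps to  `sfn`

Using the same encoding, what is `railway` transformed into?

izrodzb

Letters are reflected about the middle of the alphabet (position → 25−position): Atbash.
Applying it to railway: r↔i, a↔z, i↔r, l↔o, w↔d, a↔z, y↔b.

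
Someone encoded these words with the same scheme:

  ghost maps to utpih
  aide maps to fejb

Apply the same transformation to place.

The output letters match the input read backwards, each shifted +1: ghost reversed is tsohg. The word is reversed, then every letter is shifted forward by 1.
Applying it to place: reverse → ecalp; then shift: e+1=f, c+1=d, a+1=b, l+1=m, p+1=q.

fdbmq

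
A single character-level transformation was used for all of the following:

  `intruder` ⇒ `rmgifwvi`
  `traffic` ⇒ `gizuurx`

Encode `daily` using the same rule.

wzrob

Each pair mirrors across the alphabet (i↔r, n↔m, t↔g): positions sum to 25. Letters are reflected about the middle of the alphabet (position → 25−position): Atbash.
For daily: d↔w, a↔z, i↔r, l↔o, y↔b.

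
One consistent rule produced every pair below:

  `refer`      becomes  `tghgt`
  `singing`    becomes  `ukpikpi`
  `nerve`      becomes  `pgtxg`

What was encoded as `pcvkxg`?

native

Each letter is shifted forward by 2 in the alphabet (a Caesar shift of +2).
Decoding pcvkxg: p−2=n, c−2=a, v−2=t, k−2=i, x−2=v, g−2=e.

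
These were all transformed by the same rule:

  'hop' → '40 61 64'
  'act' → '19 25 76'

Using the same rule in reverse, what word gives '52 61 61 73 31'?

loose

h(#8)→40 and o(#15)→61: differences scale by 3, so n = 3·pos + 16. The formula is n = 3×(alphabet index, a=1) + 16.
Undoing it on 52 61 61 73 31: 52→(52−16)÷3=12=l, 61→(61−16)÷3=15=o, 61→(61−16)÷3=15=o, 73→(73−16)÷3=19=s, 31→(31−16)÷3=5=e.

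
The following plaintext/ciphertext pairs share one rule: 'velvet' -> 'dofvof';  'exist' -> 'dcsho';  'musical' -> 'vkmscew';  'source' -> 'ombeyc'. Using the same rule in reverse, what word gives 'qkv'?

Read the word backwards and shift each letter +10.
Decoding qkv: shift back: q−10=g, k−10=a, v−10=l → gal; then reverse → lag.

lag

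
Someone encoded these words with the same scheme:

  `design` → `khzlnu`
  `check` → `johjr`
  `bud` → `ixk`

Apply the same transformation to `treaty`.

Vowels shift forward by 3 and consonants shift forward by 7.
On treaty: t(cons)+7=a, r(cons)+7=y, e(vowel)+3=h, a(vowel)+3=d, t(cons)+7=a, y(cons)+7=f.

ayhdaf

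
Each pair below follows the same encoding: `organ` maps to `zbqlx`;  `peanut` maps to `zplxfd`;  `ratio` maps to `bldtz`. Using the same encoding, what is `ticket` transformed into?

Vowels shift forward by 11 and consonants shift forward by 10.
For ticket: t(cons)+10=d, i(vowel)+11=t, c(cons)+10=m, k(cons)+10=u, e(vowel)+11=p, t(cons)+10=d.

dtmupd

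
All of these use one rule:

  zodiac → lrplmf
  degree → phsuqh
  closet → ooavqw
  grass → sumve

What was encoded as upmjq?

image

A repeating key of period 2 is used — shifts +12, +3 over and over.
Reversing it on upmjq: u−12=i, p−3=m, m−12=a, j−3=g, q−12=e.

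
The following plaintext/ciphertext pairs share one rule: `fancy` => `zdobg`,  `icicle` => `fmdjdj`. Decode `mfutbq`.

The output letters match the input read backwards, each shifted +1: fancy reversed is ycnaf. Two steps: reverse the string, then apply a Caesar shift of +1.
Reversing it on mfutbq: shift back: m−1=l, f−1=e, u−1=t, t−1=s, b−1=a, q−1=p → letsap; then reverse → pastel.

pastel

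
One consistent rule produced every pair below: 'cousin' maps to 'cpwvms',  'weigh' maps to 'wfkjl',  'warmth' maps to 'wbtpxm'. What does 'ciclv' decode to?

In cousin: c→c is +0, o→p is +1, u→w is +2, s→v is +3 — the shift increases by 1 each position. Each letter shifts forward by its position index (0, 1, 2, …) — the shift grows by one for each successive letter.
Reversing it on ciclv: c−0=c, i−1=h, c−2=a, l−3=i, v−4=r.

chair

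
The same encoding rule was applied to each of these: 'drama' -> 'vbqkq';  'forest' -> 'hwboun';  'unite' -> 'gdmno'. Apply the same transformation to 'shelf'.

utorh

d(3)→v(21) and r(17)→b(1) fit y≡19x+16 (mod 26); the inverse of 19 mod 26 is 11. Each letter's alphabet position (a=0..z=25) is mapped through 19·x+16 mod 26 — an affine cipher.
Applying it to shelf: s(18)→19·18+16≡20=u; h(7)→19·7+16≡19=t; e(4)→19·4+16≡14=o; l(11)→19·11+16≡17=r; f(5)→19·5+16≡7=h (all mod 26).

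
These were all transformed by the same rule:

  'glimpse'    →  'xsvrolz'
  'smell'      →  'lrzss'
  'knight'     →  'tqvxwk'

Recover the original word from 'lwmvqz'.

shrine

g(6)→x(23) and l(11)→s(18) fit y≡25x+3 (mod 26); the inverse of 25 mod 26 is 25. This is an affine cipher: with a=0,…,z=25, each position x becomes (25x+3) mod 26.
Undoing it on lwmvqz: l(11)→25·(11−3)≡18=s; w(22)→25·(22−3)≡7=h; m(12)→25·(12−3)≡17=r; v(21)→25·(21−3)≡8=i; q(16)→25·(16−3)≡13=n; z(25)→25·(25−3)≡4=e (all mod 26).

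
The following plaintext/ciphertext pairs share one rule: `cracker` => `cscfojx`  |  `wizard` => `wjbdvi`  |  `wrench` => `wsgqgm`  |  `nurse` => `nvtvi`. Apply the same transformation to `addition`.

In cracker: c→c is +0, r→s is +1, a→c is +2, c→f is +3 — the shift increases by 1 each position. The shift increases by 1 at each position, starting from +0: 0, 1, 2, ….
On addition: a+0=a, d+1=e, d+2=f, i+3=l, t+4=x, i+5=n, o+6=u, n+7=u.

aeflxnuu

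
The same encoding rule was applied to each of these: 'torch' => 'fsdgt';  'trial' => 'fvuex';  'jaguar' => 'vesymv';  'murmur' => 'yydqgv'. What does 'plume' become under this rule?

Shifts by position in torch: pos 0: t→f (+12), pos 1: o→s (+4), pos 2: r→d (+12), pos 3: c→g (+4) — repeating every 2. It's a Vigenère-style cipher with numeric key [12,4]: position i shifts by key[i mod 2].
On plume: p+12=b, l+4=p, u+12=g, m+4=q, e+12=q.

bpgqq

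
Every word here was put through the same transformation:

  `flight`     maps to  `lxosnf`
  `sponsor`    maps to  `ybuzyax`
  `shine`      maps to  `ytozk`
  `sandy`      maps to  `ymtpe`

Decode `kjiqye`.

excess

Shifts by position in flight: pos 0: f→l (+6), pos 1: l→x (+12), pos 2: i→o (+6), pos 3: g→s (+12) — repeating every 2. A repeating key of period 2 is used — shifts +6, +12 over and over.
Undoing it on kjiqye: k−6=e, j−12=x, i−6=c, q−12=e, y−6=s, e−12=s.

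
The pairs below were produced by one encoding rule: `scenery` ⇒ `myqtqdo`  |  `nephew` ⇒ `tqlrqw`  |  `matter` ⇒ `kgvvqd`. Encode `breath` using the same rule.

s(18)→m(12) and c(2)→y(24) fit y≡9x+6 (mod 26); the inverse of 9 mod 26 is 3. Each letter's alphabet position (a=0..z=25) is mapped through 9·x+6 mod 26 — an affine cipher.
On breath: b(1)→9·1+6≡15=p; r(17)→9·17+6≡3=d; e(4)→9·4+6≡16=q; a(0)→9·0+6≡6=g; t(19)→9·19+6≡21=v; h(7)→9·7+6≡17=r (all mod 26).

pdqgvr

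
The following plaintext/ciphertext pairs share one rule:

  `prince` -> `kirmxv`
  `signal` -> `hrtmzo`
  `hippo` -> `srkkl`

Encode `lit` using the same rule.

Each pair mirrors across the alphabet (p↔k, r↔i, i↔r): positions sum to 25. Letters are reflected about the middle of the alphabet (position → 25−position): Atbash.
On lit: l↔o, i↔r, t↔g.

org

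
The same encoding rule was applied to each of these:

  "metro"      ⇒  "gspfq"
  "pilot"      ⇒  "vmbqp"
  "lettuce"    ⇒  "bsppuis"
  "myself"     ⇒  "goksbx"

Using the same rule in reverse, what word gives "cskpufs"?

gesture

Each letter's alphabet position (a=0..z=25) is mapped through 5·x+24 mod 26 — an affine cipher.
Decoding cskpufs: c(2)→21·(2−24)≡6=g; s(18)→21·(18−24)≡4=e; k(10)→21·(10−24)≡18=s; p(15)→21·(15−24)≡19=t; u(20)→21·(20−24)≡20=u; f(5)→21·(5−24)≡17=r; s(18)→21·(18−24)≡4=e (all mod 26).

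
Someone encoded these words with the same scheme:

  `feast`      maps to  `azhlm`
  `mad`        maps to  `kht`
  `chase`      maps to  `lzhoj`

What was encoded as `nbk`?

dug

The output letters match the input read backwards, each shifted +7: feast reversed is tsaef. Read the word backwards and shift each letter +7.
Reversing it on nbk: shift back: n−7=g, b−7=u, k−7=d → gud; then reverse → dug.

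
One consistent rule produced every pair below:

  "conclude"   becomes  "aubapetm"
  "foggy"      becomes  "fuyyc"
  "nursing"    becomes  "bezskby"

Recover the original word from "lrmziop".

c(2)→a(0) and o(14)→u(20) fit y≡19x+14 (mod 26); the inverse of 19 mod 26 is 11. This is an affine cipher: with a=0,…,z=25, each position x becomes (19x+14) mod 26.
Undoing it on lrmziop: l(11)→11·(11−14)≡19=t; r(17)→11·(17−14)≡7=h; m(12)→11·(12−14)≡4=e; z(25)→11·(25−14)≡17=r; i(8)→11·(8−14)≡12=m; o(14)→11·(14−14)≡0=a; p(15)→11·(15−14)≡11=l (all mod 26).

thermal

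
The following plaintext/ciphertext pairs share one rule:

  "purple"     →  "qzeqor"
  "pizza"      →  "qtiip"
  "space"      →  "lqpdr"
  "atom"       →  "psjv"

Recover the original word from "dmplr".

p(15)→q(16) and u(20)→z(25) fit y≡7x+15 (mod 26); the inverse of 7 mod 26 is 15. Each letter's alphabet position (a=0..z=25) is mapped through 7·x+15 mod 26 — an affine cipher.
Decoding dmplr: d(3)→15·(3−15)≡2=c; m(12)→15·(12−15)≡7=h; p(15)→15·(15−15)≡0=a; l(11)→15·(11−15)≡18=s; r(17)→15·(17−15)≡4=e (all mod 26).

chase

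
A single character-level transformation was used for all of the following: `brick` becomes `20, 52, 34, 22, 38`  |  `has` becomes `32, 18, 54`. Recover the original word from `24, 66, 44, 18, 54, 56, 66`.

dynasty

b(#2)→20 and r(#18)→52: differences scale by 2, so n = 2·pos + 16. With a=1..z=26, the number is 2·pos + 16.
Decoding 24, 66, 44, 18, 54, 56, 66: 24→(24−16)÷2=4=d, 66→(66−16)÷2=25=y, 44→(44−16)÷2=14=n, 18→(18−16)÷2=1=a, 54→(54−16)÷2=19=s, 56→(56−16)÷2=20=t, 66→(66−16)÷2=25=y.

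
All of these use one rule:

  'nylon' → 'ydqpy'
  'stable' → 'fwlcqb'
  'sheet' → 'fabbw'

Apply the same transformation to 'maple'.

hlgqb

n(13)→y(24) and y(24)→d(3) fit y≡17x+11 (mod 26); the inverse of 17 mod 26 is 23. Each letter's alphabet position (a=0..z=25) is mapped through 17·x+11 mod 26 — an affine cipher.
For maple: m(12)→17·12+11≡7=h; a(0)→17·0+11≡11=l; p(15)→17·15+11≡6=g; l(11)→17·11+11≡16=q; e(4)→17·4+11≡1=b (all mod 26).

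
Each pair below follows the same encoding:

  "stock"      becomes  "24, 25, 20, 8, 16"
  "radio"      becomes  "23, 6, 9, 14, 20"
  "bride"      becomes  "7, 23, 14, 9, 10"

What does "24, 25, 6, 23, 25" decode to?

s is letter #19 and maps to 24: an offset of 5. The number is (letter's place in the alphabet, a=1) + 5.
Decoding 24, 25, 6, 23, 25: 24→(24−5)÷1=19=s, 25→(25−5)÷1=20=t, 6→(6−5)÷1=1=a, 23→(23−5)÷1=18=r, 25→(25−5)÷1=20=t.

start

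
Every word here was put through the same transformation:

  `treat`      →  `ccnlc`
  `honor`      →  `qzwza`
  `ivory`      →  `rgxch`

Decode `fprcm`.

Shifts by position in treat: pos 0: t→c (+9), pos 1: r→c (+11), pos 2: e→n (+9), pos 3: a→l (+11) — repeating every 2. A repeating key of period 2 is used — shifts +9, +11 over and over.
Reversing it on fprcm: f−9=w, p−11=e, r−9=i, c−11=r, m−9=d.

weird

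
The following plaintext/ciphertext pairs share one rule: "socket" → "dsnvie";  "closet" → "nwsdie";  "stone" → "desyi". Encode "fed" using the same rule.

The shift depends on letter class: consonant s→d is +11, but vowel o→s is +4. The rule splits by letter class: vowels +4, consonants +11.
On fed: f(cons)+11=q, e(vowel)+4=i, d(cons)+11=o.

qio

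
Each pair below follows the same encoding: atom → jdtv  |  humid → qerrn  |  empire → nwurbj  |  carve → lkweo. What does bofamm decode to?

The shifts repeat in a cycle of length 3: positions 0,1,… shift by +9, +10, +5, then the pattern repeats.
Decoding bofamm: b−9=s, o−10=e, f−5=a, a−9=r, m−10=c, m−5=h.

search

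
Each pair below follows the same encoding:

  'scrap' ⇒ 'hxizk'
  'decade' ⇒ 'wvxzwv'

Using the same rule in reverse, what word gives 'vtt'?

Each pair mirrors across the alphabet (s↔h, c↔x, r↔i): positions sum to 25. This is the alphabet-reversal cipher (Atbash): a becomes z, b becomes y, etc.
Decoding vtt: v↔e, t↔g, t↔g.

egg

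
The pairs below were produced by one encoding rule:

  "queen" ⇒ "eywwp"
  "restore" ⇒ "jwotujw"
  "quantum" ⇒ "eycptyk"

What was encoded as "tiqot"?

q(16)→e(4) and u(20)→y(24) fit y≡5x+2 (mod 26); the inverse of 5 mod 26 is 21. This is an affine cipher: with a=0,…,z=25, each position x becomes (5x+2) mod 26.
Decoding tiqot: t(19)→21·(19−2)≡19=t; i(8)→21·(8−2)≡22=w; q(16)→21·(16−2)≡8=i; o(14)→21·(14−2)≡18=s; t(19)→21·(19−2)≡19=t (all mod 26).

twist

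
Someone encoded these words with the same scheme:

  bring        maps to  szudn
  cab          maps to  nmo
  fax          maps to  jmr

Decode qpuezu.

inside

The output letters match the input read backwards, each shifted +12: bring reversed is gnirb. The word is reversed, then every letter is shifted forward by 12.
Undoing it on qpuezu: shift back: q−12=e, p−12=d, u−12=i, e−12=s, z−12=n, u−12=i → edisni; then reverse → inside.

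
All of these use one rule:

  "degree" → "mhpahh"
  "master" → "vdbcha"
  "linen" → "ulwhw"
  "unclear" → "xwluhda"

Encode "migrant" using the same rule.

vlpadwc

The shift depends on letter class: consonant d→m is +9, but vowel e→h is +3. Vowels shift forward by 3 and consonants shift forward by 9.
On migrant: m(cons)+9=v, i(vowel)+3=l, g(cons)+9=p, r(cons)+9=a, a(vowel)+3=d, n(cons)+9=w, t(cons)+9=c.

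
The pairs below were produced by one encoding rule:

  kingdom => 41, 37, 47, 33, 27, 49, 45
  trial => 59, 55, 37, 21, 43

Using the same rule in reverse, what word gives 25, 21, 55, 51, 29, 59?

k(#11)→41 and i(#9)→37: differences scale by 2, so n = 2·pos + 19. Each letter becomes 2×(its alphabet position, a=1..z=26) + 19.
Decoding 25, 21, 55, 51, 29, 59: 25→(25−19)÷2=3=c, 21→(21−19)÷2=1=a, 55→(55−19)÷2=18=r, 51→(51−19)÷2=16=p, 29→(29−19)÷2=5=e, 59→(59−19)÷2=20=t.

carpet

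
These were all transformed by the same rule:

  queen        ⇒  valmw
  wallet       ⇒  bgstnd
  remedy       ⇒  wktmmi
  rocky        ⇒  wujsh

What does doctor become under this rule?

iujbxb

In queen: q→v is +5, u→a is +6, e→l is +7, e→m is +8 — the shift increases by 1 each position. The shift increases by 1 at each position, starting from +5: 5, 6, 7, ….
On doctor: d+5=i, o+6=u, c+7=j, t+8=b, o+9=x, r+10=b.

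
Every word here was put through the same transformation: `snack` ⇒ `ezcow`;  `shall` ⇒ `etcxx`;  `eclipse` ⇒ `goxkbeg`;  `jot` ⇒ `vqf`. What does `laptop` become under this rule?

xcbfqb

The shift depends on letter class: consonant s→e is +12, but vowel a→c is +2. Vowels shift forward by 2 and consonants shift forward by 12.
Applying it to laptop: l(cons)+12=x, a(vowel)+2=c, p(cons)+12=b, t(cons)+12=f, o(vowel)+2=q, p(cons)+12=b.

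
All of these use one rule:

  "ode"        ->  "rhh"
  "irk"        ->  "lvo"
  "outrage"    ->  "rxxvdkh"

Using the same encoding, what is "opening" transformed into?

The shift depends on letter class: consonant d→h is +4, but vowel o→r is +3. Two shifts are in play — +3 for a/e/i/o/u, +4 for every other letter.
For opening: o(vowel)+3=r, p(cons)+4=t, e(vowel)+3=h, n(cons)+4=r, i(vowel)+3=l, n(cons)+4=r, g(cons)+4=k.

rthrlrk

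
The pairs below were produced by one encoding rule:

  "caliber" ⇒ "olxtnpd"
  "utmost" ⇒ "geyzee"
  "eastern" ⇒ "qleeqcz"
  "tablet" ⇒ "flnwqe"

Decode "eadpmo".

Shifts by position in caliber: pos 0: c→o (+12), pos 1: a→l (+11), pos 2: l→x (+12), pos 3: i→t (+11) — repeating every 2. A repeating key of period 2 is used — shifts +12, +11 over and over.
Undoing it on eadpmo: e−12=s, a−11=p, d−12=r, p−11=e, m−12=a, o−11=d.

spread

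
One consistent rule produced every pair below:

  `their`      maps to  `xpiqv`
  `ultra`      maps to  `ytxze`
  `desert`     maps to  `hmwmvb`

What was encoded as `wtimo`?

sleek

The shifts repeat in a cycle of length 2: positions 0,1,… shift by +4, +8, then the pattern repeats.
Decoding wtimo: w−4=s, t−8=l, i−4=e, m−8=e, o−4=k.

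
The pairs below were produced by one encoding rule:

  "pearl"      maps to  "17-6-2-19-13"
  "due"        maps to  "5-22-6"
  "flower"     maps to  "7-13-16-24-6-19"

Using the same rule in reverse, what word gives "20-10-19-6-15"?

p is letter #16 and maps to 17: an offset of 1. Letters become their 1-based position plus 1 (so a→2, b→3, …).
Undoing it on 20-10-19-6-15: 20→(20−1)÷1=19=s, 10→(10−1)÷1=9=i, 19→(19−1)÷1=18=r, 6→(6−1)÷1=5=e, 15→(15−1)÷1=14=n.

siren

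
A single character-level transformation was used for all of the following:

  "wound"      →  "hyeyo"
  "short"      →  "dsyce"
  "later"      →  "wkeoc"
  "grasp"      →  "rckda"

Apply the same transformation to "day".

The shift depends on letter class: consonant w→h is +11, but vowel o→y is +10. Vowels shift forward by 10 and consonants shift forward by 11.
On day: d(cons)+11=o, a(vowel)+10=k, y(cons)+11=j.

okj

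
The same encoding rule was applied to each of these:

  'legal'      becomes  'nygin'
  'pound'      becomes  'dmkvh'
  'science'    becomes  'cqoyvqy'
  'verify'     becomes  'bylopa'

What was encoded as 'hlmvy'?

Each letter's alphabet position (a=0..z=25) is mapped through 17·x+8 mod 26 — an affine cipher.
Reversing it on hlmvy: h(7)→23·(7−8)≡3=d; l(11)→23·(11−8)≡17=r; m(12)→23·(12−8)≡14=o; v(21)→23·(21−8)≡13=n; y(24)→23·(24−8)≡4=e (all mod 26).

drone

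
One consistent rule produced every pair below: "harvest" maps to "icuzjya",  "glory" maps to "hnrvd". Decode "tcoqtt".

In harvest: h→i is +1, a→c is +2, r→u is +3, v→z is +4 — the shift increases by 1 each position. Each letter shifts forward by (position + 1), i.e. 1, 2, 3, … — the shift grows by one for each successive letter.
Decoding tcoqtt: t−1=s, c−2=a, o−3=l, q−4=m, t−5=o, t−6=n.

salmon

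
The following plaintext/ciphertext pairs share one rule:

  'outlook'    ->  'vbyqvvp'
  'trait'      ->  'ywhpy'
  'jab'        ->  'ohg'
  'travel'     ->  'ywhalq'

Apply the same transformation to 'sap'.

xhu

The shift depends on letter class: consonant t→y is +5, but vowel o→v is +7. The rule splits by letter class: vowels +7, consonants +5.
Applying it to sap: s(cons)+5=x, a(vowel)+7=h, p(cons)+5=u.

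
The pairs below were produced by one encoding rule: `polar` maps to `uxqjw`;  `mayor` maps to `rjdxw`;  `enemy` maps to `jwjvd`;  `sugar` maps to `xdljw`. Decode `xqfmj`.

shade

The shifts repeat in a cycle of length 2: positions 0,1,… shift by +5, +9, then the pattern repeats.
Decoding xqfmj: x−5=s, q−9=h, f−5=a, m−9=d, j−5=e.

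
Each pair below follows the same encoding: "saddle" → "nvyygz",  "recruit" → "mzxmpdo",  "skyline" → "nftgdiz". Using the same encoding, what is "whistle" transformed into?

Compare letters: s→n is +21, a→v is +21, d→y is +21 — a constant shift. It's a constant shift of +21 (ROT21).
Applying it to whistle: w+21=r, h+21=c, i+21=d, s+21=n, t+21=o, l+21=g, e+21=z.

rcdnogz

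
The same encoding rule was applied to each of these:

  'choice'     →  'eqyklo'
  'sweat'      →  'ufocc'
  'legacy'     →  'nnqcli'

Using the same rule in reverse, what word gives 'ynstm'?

weird

The shifts repeat in a cycle of length 3: positions 0,1,… shift by +2, +9, +10, then the pattern repeats.
Decoding ynstm: y−2=w, n−9=e, s−10=i, t−2=r, m−9=d.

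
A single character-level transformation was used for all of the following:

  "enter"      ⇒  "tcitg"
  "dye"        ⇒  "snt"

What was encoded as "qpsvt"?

Each letter is shifted forward by 15 in the alphabet (a Caesar shift of +15).
Reversing it on qpsvt: q−15=b, p−15=a, s−15=d, v−15=g, t−15=e.

badge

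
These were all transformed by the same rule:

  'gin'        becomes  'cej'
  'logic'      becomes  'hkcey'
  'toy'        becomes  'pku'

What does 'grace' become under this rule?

Compare letters: g→c is +22, i→e is +22, n→j is +22 — a constant shift. It's a constant shift of +22 (ROT22).
For grace: g+22=c, r+22=n, a+22=w, c+22=y, e+22=a.

cnwya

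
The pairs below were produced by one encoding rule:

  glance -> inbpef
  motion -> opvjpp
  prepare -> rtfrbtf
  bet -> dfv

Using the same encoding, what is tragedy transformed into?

The shift depends on letter class: consonant g→i is +2, but vowel a→b is +1. Two shifts are in play — +1 for a/e/i/o/u, +2 for every other letter.
For tragedy: t(cons)+2=v, r(cons)+2=t, a(vowel)+1=b, g(cons)+2=i, e(vowel)+1=f, d(cons)+2=f, y(cons)+2=a.

vtbiffa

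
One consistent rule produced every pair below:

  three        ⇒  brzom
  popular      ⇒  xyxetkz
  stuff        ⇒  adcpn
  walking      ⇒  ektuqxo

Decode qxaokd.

insect

Shifts by position in three: pos 0: t→b (+8), pos 1: h→r (+10), pos 2: r→z (+8), pos 3: e→o (+10) — repeating every 2. It's a Vigenère-style cipher with numeric key [8,10]: position i shifts by key[i mod 2].
Reversing it on qxaokd: q−8=i, x−10=n, a−8=s, o−10=e, k−8=c, d−10=t.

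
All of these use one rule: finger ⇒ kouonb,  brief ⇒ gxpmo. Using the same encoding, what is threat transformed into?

ynymjd

In finger: f→k is +5, i→o is +6, n→u is +7, g→o is +8 — the shift increases by 1 each position. The shift increases by 1 at each position, starting from +5: 5, 6, 7, ….
On threat: t+5=y, h+6=n, r+7=y, e+8=m, a+9=j, t+10=d.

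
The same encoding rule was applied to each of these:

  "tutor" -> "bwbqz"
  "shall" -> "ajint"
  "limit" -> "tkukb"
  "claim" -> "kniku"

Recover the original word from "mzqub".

Shifts by position in tutor: pos 0: t→b (+8), pos 1: u→w (+2), pos 2: t→b (+8), pos 3: o→q (+2) — repeating every 2. The shifts repeat in a cycle of length 2: positions 0,1,… shift by +8, +2, then the pattern repeats.
Decoding mzqub: m−8=e, z−2=x, q−8=i, u−2=s, b−8=t.

exist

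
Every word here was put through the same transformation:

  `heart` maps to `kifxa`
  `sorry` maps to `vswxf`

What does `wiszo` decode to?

tenth

In heart: h→k is +3, e→i is +4, a→f is +5, r→x is +6 — the shift increases by 1 each position. The shift increases by 1 at each position, starting from +3: 3, 4, 5, ….
Undoing it on wiszo: w−3=t, i−4=e, s−5=n, z−6=t, o−7=h.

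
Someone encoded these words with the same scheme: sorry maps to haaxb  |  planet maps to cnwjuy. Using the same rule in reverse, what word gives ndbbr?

Read the word backwards and shift each letter +9.
Reversing it on ndbbr: shift back: n−9=e, d−9=u, b−9=s, b−9=s, r−9=i → eussi; then reverse → issue.

issue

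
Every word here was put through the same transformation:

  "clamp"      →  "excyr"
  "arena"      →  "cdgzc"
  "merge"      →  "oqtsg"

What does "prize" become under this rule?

rdklg

Shifts by position in clamp: pos 0: c→e (+2), pos 1: l→x (+12), pos 2: a→c (+2), pos 3: m→y (+12) — repeating every 2. A repeating key of period 2 is used — shifts +2, +12 over and over.
On prize: p+2=r, r+12=d, i+2=k, z+12=l, e+2=g.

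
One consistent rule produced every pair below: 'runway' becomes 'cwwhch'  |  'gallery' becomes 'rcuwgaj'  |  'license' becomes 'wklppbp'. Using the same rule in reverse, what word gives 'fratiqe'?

Shifts by position in runway: pos 0: r→c (+11), pos 1: u→w (+2), pos 2: n→w (+9), pos 3: w→h (+11), pos 4: a→c (+2), pos 5: y→h (+9) — repeating every 3. It's a Vigenère-style cipher with numeric key [11,2,9]: position i shifts by key[i mod 3].
Decoding fratiqe: f−11=u, r−2=p, a−9=r, t−11=i, i−2=g, q−9=h, e−11=t.

upright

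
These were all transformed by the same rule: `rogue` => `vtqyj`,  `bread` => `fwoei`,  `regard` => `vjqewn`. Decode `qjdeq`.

metal

It's a Vigenère-style cipher with numeric key [4,5,10]: position i shifts by key[i mod 3].
Decoding qjdeq: q−4=m, j−5=e, d−10=t, e−4=a, q−5=l.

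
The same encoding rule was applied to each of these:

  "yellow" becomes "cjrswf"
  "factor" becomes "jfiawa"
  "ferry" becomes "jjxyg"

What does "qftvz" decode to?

manor

Letter i (0-indexed) is shifted by i+4, so successive shifts are 4, 5, 6, ….
Reversing it on qftvz: q−4=m, f−5=a, t−6=n, v−7=o, z−8=r.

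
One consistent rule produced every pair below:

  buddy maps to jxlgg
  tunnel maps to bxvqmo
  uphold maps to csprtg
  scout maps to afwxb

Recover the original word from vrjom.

noble

A repeating key of period 2 is used — shifts +8, +3 over and over.
Decoding vrjom: v−8=n, r−3=o, j−8=b, o−3=l, m−8=e.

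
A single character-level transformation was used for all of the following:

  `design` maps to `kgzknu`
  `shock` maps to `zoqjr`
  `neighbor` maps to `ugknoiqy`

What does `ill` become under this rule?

kss

The shift depends on letter class: consonant d→k is +7, but vowel e→g is +2. The rule splits by letter class: vowels +2, consonants +7.
On ill: i(vowel)+2=k, l(cons)+7=s, l(cons)+7=s.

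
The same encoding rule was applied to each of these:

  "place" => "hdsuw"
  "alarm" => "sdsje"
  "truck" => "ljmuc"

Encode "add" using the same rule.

Every letter moves 18 places later in the alphabet, wrapping around z→a.
Applying it to add: a+18=s, d+18=v, d+18=v.

svv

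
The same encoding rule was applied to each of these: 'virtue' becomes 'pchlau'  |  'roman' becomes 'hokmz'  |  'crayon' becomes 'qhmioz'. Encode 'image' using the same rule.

v(21)→p(15) and i(8)→c(2) fit y≡15x+12 (mod 26); the inverse of 15 mod 26 is 7. This is an affine cipher: with a=0,…,z=25, each position x becomes (15x+12) mod 26.
Applying it to image: i(8)→15·8+12≡2=c; m(12)→15·12+12≡10=k; a(0)→15·0+12≡12=m; g(6)→15·6+12≡24=y; e(4)→15·4+12≡20=u (all mod 26).

ckmyu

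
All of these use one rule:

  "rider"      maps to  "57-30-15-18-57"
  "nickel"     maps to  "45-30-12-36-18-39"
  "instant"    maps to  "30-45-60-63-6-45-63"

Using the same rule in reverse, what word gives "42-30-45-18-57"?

Each letter becomes 3×(its alphabet position, a=1..z=26) + 3.
Undoing it on 42-30-45-18-57: 42→(42−3)÷3=13=m, 30→(30−3)÷3=9=i, 45→(45−3)÷3=14=n, 18→(18−3)÷3=5=e, 57→(57−3)÷3=18=r.

miner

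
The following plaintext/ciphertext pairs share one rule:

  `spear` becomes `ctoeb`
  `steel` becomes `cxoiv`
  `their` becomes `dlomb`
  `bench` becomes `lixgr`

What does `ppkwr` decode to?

flash

Shifts by position in spear: pos 0: s→c (+10), pos 1: p→t (+4), pos 2: e→o (+10), pos 3: a→e (+4) — repeating every 2. It's a Vigenère-style cipher with numeric key [10,4]: position i shifts by key[i mod 2].
Reversing it on ppkwr: p−10=f, p−4=l, k−10=a, w−4=s, r−10=h.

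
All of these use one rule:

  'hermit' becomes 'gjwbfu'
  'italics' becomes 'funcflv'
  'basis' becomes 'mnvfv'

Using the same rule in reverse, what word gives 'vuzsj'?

Treating letters as 0–25, the rule is x ↦ 25x + 13 (mod 26).
Decoding vuzsj: v(21)→25·(21−13)≡18=s; u(20)→25·(20−13)≡19=t; z(25)→25·(25−13)≡14=o; s(18)→25·(18−13)≡21=v; j(9)→25·(9−13)≡4=e (all mod 26).

stove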